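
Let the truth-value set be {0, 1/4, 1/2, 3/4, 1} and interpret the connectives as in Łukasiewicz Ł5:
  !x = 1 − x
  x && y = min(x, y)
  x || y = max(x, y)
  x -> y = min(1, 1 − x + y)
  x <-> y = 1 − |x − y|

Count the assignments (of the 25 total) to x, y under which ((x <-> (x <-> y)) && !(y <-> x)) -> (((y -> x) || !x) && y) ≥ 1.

21

value 1: 21 assignments (counts)
value 3/4: 2 assignments
value 1/2: 2 assignments
So 21 of the 25 assignments meet the threshold.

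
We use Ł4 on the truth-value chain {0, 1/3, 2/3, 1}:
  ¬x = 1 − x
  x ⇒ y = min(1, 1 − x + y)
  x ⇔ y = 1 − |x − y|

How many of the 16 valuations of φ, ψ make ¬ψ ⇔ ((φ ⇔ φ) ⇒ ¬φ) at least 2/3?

φ = 0, ψ = 0 ↦ 1  ≥
φ = 0, ψ = 1/3 ↦ 2/3  ≥
φ = 0, ψ = 2/3 ↦ 1/3  <
φ = 0, ψ = 1 ↦ 0  <
φ = 1/3, ψ = 0 ↦ 2/3  ≥
φ = 1/3, ψ = 1/3 ↦ 1  ≥
φ = 1/3, ψ = 2/3 ↦ 2/3  ≥
φ = 1/3, ψ = 1 ↦ 1/3  <
φ = 2/3, ψ = 0 ↦ 1/3  <
φ = 2/3, ψ = 1/3 ↦ 2/3  ≥
φ = 2/3, ψ = 2/3 ↦ 1  ≥
φ = 2/3, ψ = 1 ↦ 2/3  ≥
φ = 1, ψ = 0 ↦ 0  <
φ = 1, ψ = 1/3 ↦ 1/3  <
φ = 1, ψ = 2/3 ↦ 2/3  ≥
φ = 1, ψ = 1 ↦ 1  ≥
So 10 of the 16 assignments meet the threshold.

10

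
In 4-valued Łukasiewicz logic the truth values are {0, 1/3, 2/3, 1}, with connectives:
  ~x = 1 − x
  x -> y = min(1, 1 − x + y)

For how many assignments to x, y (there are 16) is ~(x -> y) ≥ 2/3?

3

x = 0, y = 0 ↦ 0  <
x = 0, y = 1/3 ↦ 0  <
x = 0, y = 2/3 ↦ 0  <
x = 0, y = 1 ↦ 0  <
x = 1/3, y = 0 ↦ 1/3  <
x = 1/3, y = 1/3 ↦ 0  <
x = 1/3, y = 2/3 ↦ 0  <
x = 1/3, y = 1 ↦ 0  <
x = 2/3, y = 0 ↦ 2/3  ≥
x = 2/3, y = 1/3 ↦ 1/3  <
x = 2/3, y = 2/3 ↦ 0  <
x = 2/3, y = 1 ↦ 0  <
x = 1, y = 0 ↦ 1  ≥
x = 1, y = 1/3 ↦ 2/3  ≥
x = 1, y = 2/3 ↦ 1/3  <
x = 1, y = 1 ↦ 0  <
So 3 of the 16 assignments meet the threshold.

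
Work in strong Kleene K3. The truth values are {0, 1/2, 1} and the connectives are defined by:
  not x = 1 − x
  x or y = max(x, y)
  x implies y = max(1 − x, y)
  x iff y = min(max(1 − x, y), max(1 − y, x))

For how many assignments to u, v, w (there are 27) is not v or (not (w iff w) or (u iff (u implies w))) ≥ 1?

11

value 1: 11 assignments (counts)
value 1/2: 13 assignments
value 0: 3 assignments
So 11 of the 27 assignments meet the threshold.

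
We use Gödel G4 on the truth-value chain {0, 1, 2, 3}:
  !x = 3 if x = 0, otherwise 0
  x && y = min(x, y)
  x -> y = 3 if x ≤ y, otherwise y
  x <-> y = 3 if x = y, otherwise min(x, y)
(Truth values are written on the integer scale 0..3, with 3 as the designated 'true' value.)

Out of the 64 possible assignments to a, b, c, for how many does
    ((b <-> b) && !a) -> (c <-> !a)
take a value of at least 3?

value 3: 52 assignments (counts)
value 2: 4 assignments
value 1: 4 assignments
value 0: 4 assignments
So 52 of the 64 assignments meet the threshold.

52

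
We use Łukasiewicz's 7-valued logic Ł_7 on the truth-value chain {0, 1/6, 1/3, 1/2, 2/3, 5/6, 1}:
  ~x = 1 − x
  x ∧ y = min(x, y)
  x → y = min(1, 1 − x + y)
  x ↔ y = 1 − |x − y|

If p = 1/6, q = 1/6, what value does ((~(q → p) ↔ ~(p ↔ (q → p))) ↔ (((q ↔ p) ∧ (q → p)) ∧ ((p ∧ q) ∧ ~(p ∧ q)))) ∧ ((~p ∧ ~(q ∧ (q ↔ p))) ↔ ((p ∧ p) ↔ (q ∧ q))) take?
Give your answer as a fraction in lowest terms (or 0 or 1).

5/6

q → p = 1/6 → 1/6 = 1
~(q → p) = ~1 = 0
q → p = 1/6 → 1/6 = 1
p ↔ (q → p) = 1/6 ↔ 1 = 1/6
~(p ↔ (q → p)) = ~1/6 = 5/6
~(q → p) ↔ ~(p ↔ (q → p)) = 0 ↔ 5/6 = 1/6
q ↔ p = 1/6 ↔ 1/6 = 1
q → p = 1/6 → 1/6 = 1
(q ↔ p) ∧ (q → p) = 1 ∧ 1 = 1
p ∧ q = 1/6 ∧ 1/6 = 1/6
p ∧ q = 1/6 ∧ 1/6 = 1/6
~(p ∧ q) = ~1/6 = 5/6
(p ∧ q) ∧ ~(p ∧ q) = 1/6 ∧ 5/6 = 1/6
((q ↔ p) ∧ (q → p)) ∧ ((p ∧ q) ∧ ~(p ∧ q)) = 1 ∧ 1/6 = 1/6
(~(q → p) ↔ ~(p ↔ (q → p))) ↔ (((q ↔ p) ∧ (q → p)) ∧ ((p ∧ q) ∧ ~(p ∧ q))) = 1/6 ↔ 1/6 = 1
~p = ~1/6 = 5/6
q ↔ p = 1/6 ↔ 1/6 = 1
q ∧ (q ↔ p) = 1/6 ∧ 1 = 1/6
~(q ∧ (q ↔ p)) = ~1/6 = 5/6
~p ∧ ~(q ∧ (q ↔ p)) = 5/6 ∧ 5/6 = 5/6
p ∧ p = 1/6 ∧ 1/6 = 1/6
q ∧ q = 1/6 ∧ 1/6 = 1/6
(p ∧ p) ↔ (q ∧ q) = 1/6 ↔ 1/6 = 1
(~p ∧ ~(q ∧ (q ↔ p))) ↔ ((p ∧ p) ↔ (q ∧ q)) = 5/6 ↔ 1 = 5/6
((~(q → p) ↔ ~(p ↔ (q → p))) ↔ (((q ↔ p) ∧ (q → p)) ∧ ((p ∧ q) ∧ ~(p ∧ q)))) ∧ ((~p ∧ ~(q ∧ (q ↔ p))) ↔ ((p ∧ p) ↔ (q ∧ q))) = 1 ∧ 5/6 = 5/6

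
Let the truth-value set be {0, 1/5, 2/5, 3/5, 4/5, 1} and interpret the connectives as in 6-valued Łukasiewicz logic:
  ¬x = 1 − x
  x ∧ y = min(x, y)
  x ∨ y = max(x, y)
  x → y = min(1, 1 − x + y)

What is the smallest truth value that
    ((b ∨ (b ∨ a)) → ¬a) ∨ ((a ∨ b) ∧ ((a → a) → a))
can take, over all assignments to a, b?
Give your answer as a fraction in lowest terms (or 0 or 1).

3/5

Take a = 2/5, b = 1:
b ∨ a = 1 ∨ 2/5 = 1
b ∨ (b ∨ a) = 1 ∨ 1 = 1
¬a = ¬2/5 = 3/5
(b ∨ (b ∨ a)) → ¬a = 1 → 3/5 = 3/5
a ∨ b = 2/5 ∨ 1 = 1
a → a = 2/5 → 2/5 = 1
(a → a) → a = 1 → 2/5 = 2/5
(a ∨ b) ∧ ((a → a) → a) = 1 ∧ 2/5 = 2/5
((b ∨ (b ∨ a)) → ¬a) ∨ ((a ∨ b) ∧ ((a → a) → a)) = 3/5 ∨ 2/5 = 3/5
No assignment yields a value below 3/5, so this is the minimum.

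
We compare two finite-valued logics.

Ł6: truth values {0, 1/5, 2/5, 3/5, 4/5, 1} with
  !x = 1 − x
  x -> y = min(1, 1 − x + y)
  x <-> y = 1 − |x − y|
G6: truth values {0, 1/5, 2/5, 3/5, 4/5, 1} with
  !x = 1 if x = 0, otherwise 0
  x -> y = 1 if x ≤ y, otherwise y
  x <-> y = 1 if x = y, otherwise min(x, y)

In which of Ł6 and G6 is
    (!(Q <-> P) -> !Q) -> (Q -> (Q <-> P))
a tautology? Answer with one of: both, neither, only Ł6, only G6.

only Ł6

In Ł6: every assignment gives 1 — tautology.
In G6: at P = 1/5, Q = 2/5 the value is 1/5 — not a tautology.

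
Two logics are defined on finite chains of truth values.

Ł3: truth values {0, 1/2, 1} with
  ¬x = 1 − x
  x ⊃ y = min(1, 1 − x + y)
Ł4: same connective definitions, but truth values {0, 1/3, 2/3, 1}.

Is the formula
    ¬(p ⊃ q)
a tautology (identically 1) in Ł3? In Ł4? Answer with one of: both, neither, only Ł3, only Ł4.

In Ł3: at p = 0, q = 0 the value is 0 — not a tautology.
In Ł4: at p = 0, q = 0 the value is 0 — not a tautology.

neither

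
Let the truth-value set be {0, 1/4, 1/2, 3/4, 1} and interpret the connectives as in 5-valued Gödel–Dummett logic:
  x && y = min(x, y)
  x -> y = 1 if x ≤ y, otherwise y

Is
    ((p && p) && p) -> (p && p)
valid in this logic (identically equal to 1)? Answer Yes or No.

p = 0 ↦ 1
p = 1/4 ↦ 1
p = 1/2 ↦ 1
p = 3/4 ↦ 1
p = 1 ↦ 1
Every assignment gives a value ≥ 1.

Yes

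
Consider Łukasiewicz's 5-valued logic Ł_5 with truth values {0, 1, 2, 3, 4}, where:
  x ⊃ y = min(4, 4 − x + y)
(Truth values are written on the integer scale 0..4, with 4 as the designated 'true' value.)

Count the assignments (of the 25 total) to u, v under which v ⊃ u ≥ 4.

value 4: 15 assignments (counts)
value 3: 4 assignments
value 2: 3 assignments
value 1: 2 assignments
value 0: 1 assignment
So 15 of the 25 assignments meet the threshold.

15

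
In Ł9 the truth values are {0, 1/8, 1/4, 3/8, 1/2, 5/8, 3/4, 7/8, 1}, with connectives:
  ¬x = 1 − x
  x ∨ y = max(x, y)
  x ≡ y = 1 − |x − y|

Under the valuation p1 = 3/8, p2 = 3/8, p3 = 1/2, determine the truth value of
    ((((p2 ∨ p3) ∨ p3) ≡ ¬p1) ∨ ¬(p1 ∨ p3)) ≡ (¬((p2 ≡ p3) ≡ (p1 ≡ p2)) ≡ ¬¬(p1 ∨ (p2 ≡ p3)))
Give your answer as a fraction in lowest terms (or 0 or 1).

p2 ∨ p3 = 3/8 ∨ 1/2 = 1/2
(p2 ∨ p3) ∨ p3 = 1/2 ∨ 1/2 = 1/2
¬p1 = ¬3/8 = 5/8
((p2 ∨ p3) ∨ p3) ≡ ¬p1 = 1/2 ≡ 5/8 = 7/8
p1 ∨ p3 = 3/8 ∨ 1/2 = 1/2
¬(p1 ∨ p3) = ¬1/2 = 1/2
(((p2 ∨ p3) ∨ p3) ≡ ¬p1) ∨ ¬(p1 ∨ p3) = 7/8 ∨ 1/2 = 7/8
p2 ≡ p3 = 3/8 ≡ 1/2 = 7/8
p1 ≡ p2 = 3/8 ≡ 3/8 = 1
(p2 ≡ p3) ≡ (p1 ≡ p2) = 7/8 ≡ 1 = 7/8
¬((p2 ≡ p3) ≡ (p1 ≡ p2)) = ¬7/8 = 1/8
p2 ≡ p3 = 3/8 ≡ 1/2 = 7/8
p1 ∨ (p2 ≡ p3) = 3/8 ∨ 7/8 = 7/8
¬(p1 ∨ (p2 ≡ p3)) = ¬7/8 = 1/8
¬¬(p1 ∨ (p2 ≡ p3)) = ¬1/8 = 7/8
¬((p2 ≡ p3) ≡ (p1 ≡ p2)) ≡ ¬¬(p1 ∨ (p2 ≡ p3)) = 1/8 ≡ 7/8 = 1/4
((((p2 ∨ p3) ∨ p3) ≡ ¬p1) ∨ ¬(p1 ∨ p3)) ≡ (¬((p2 ≡ p3) ≡ (p1 ≡ p2)) ≡ ¬¬(p1 ∨ (p2 ≡ p3))) = 7/8 ≡ 1/4 = 3/8

3/8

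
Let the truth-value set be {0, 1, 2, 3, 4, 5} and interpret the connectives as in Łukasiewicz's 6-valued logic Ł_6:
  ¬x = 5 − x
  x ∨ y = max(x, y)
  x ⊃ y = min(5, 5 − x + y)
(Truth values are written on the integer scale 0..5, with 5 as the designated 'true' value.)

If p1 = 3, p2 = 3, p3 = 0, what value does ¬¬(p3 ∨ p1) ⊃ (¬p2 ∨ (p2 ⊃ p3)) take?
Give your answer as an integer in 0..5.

p3 ∨ p1 = 0 ∨ 3 = 3
¬(p3 ∨ p1) = ¬3 = 2
¬¬(p3 ∨ p1) = ¬2 = 3
¬p2 = ¬3 = 2
p2 ⊃ p3 = 3 ⊃ 0 = 2
¬p2 ∨ (p2 ⊃ p3) = 2 ∨ 2 = 2
¬¬(p3 ∨ p1) ⊃ (¬p2 ∨ (p2 ⊃ p3)) = 3 ⊃ 2 = 4

4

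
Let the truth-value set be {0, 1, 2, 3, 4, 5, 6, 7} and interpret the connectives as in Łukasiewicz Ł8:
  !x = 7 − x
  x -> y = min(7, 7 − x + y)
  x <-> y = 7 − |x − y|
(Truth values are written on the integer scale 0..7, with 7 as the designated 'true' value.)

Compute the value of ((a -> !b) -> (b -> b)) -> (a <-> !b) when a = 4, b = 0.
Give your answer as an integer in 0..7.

!b = !0 = 7
a -> !b = 4 -> 7 = 7
b -> b = 0 -> 0 = 7
(a -> !b) -> (b -> b) = 7 -> 7 = 7
!b = !0 = 7
a <-> !b = 4 <-> 7 = 4
((a -> !b) -> (b -> b)) -> (a <-> !b) = 7 -> 4 = 4

4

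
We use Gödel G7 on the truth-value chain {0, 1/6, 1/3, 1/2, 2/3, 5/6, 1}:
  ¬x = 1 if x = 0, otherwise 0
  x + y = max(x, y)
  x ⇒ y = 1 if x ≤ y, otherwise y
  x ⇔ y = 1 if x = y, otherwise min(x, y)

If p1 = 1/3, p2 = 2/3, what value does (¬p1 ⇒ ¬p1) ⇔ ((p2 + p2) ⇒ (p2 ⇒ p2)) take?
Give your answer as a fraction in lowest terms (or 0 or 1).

1

¬p1 = ¬1/3 = 0
¬p1 = ¬1/3 = 0
¬p1 ⇒ ¬p1 = 0 ⇒ 0 = 1
p2 + p2 = 2/3 + 2/3 = 2/3
p2 ⇒ p2 = 2/3 ⇒ 2/3 = 1
(p2 + p2) ⇒ (p2 ⇒ p2) = 2/3 ⇒ 1 = 1
(¬p1 ⇒ ¬p1) ⇔ ((p2 + p2) ⇒ (p2 ⇒ p2)) = 1 ⇔ 1 = 1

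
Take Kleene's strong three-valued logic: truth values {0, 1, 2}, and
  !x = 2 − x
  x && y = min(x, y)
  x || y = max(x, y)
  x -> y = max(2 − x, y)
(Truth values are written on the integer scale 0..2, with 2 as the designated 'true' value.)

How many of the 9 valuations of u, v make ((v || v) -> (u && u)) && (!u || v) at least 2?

u = 0, v = 0 ↦ 2  ≥
u = 0, v = 1 ↦ 1  <
u = 0, v = 2 ↦ 0  <
u = 1, v = 0 ↦ 1  <
u = 1, v = 1 ↦ 1  <
u = 1, v = 2 ↦ 1  <
u = 2, v = 0 ↦ 0  <
u = 2, v = 1 ↦ 1  <
u = 2, v = 2 ↦ 2  ≥
So 2 of the 9 assignments meet the threshold.

2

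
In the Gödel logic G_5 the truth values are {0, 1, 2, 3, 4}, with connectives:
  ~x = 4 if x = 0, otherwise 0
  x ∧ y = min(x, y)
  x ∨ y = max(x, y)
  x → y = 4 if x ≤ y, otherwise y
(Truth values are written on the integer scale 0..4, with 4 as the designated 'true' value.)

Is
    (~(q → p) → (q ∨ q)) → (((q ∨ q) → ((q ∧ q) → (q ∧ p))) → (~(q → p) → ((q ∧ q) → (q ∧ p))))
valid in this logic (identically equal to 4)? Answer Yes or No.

At p = 1, q = 3, for instance:
q → p = 3 → 1 = 1
~(q → p) = ~1 = 0
q ∨ q = 3 ∨ 3 = 3
~(q → p) → (q ∨ q) = 0 → 3 = 4
q ∧ q = 3 ∧ 3 = 3
q ∧ p = 3 ∧ 1 = 1
(q ∧ q) → (q ∧ p) = 3 → 1 = 1
(q ∨ q) → ((q ∧ q) → (q ∧ p)) = 3 → 1 = 1
~(q → p) → ((q ∧ q) → (q ∧ p)) = 0 → 1 = 4
((q ∨ q) → ((q ∧ q) → (q ∧ p))) → (~(q → p) → ((q ∧ q) → (q ∧ p))) = 1 → 4 = 4
(~(q → p) → (q ∨ q)) → (((q ∨ q) → ((q ∧ q) → (q ∧ p))) → (~(q → p) → ((q ∧ q) → (q ∧ p)))) = 4 → 4 = 4
and checking the remaining 24 assignments likewise gives ≥ 4 in every case.

Yes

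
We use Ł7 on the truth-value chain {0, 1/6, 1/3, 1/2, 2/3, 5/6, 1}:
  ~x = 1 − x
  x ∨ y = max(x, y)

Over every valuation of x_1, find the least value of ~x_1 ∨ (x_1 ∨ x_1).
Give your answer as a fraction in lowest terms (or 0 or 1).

1/2

Take x_1 = 1/2:
~x_1 = ~1/2 = 1/2
x_1 ∨ x_1 = 1/2 ∨ 1/2 = 1/2
~x_1 ∨ (x_1 ∨ x_1) = 1/2 ∨ 1/2 = 1/2
No assignment yields a value below 1/2, so this is the minimum.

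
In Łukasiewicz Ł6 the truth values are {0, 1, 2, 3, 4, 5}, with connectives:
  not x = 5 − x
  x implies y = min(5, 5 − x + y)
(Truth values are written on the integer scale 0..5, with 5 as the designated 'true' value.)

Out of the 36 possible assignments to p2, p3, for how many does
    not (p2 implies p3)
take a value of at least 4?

value 5: 1 assignment (counts)
value 4: 2 assignments (counts)
value 3: 3 assignments
value 2: 4 assignments
value 1: 5 assignments
value 0: 21 assignments
So 3 of the 36 assignments meet the threshold.

3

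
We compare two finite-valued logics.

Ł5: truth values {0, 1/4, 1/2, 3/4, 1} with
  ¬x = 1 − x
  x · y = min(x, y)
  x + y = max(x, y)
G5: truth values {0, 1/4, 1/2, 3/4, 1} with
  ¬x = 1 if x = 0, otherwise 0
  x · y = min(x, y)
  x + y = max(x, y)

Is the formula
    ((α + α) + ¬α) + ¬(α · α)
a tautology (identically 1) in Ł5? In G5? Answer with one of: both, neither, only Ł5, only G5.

neither

In Ł5: at α = 1/4 the value is 3/4 — not a tautology.
In G5: at α = 1/4 the value is 1/4 — not a tautology.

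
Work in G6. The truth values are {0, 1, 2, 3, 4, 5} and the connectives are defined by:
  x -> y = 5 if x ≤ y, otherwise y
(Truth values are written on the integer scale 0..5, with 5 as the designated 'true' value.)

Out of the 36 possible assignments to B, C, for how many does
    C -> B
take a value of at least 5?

21

value 5: 21 assignments (counts)
value 4: 1 assignment
value 3: 2 assignments
value 2: 3 assignments
value 1: 4 assignments
value 0: 5 assignments
So 21 of the 36 assignments meet the threshold.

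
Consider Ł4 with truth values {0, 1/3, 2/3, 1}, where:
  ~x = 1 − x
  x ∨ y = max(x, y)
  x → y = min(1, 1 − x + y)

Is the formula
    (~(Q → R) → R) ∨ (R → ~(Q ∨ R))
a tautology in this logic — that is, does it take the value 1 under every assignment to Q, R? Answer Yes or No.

Counterexample: take Q = 1, R = 1/3.
Q → R = 1 → 1/3 = 1/3
~(Q → R) = ~1/3 = 2/3
~(Q → R) → R = 2/3 → 1/3 = 2/3
Q ∨ R = 1 ∨ 1/3 = 1
~(Q ∨ R) = ~1 = 0
R → ~(Q ∨ R) = 1/3 → 0 = 2/3
(~(Q → R) → R) ∨ (R → ~(Q ∨ R)) = 2/3 ∨ 2/3 = 2/3
This gives 2/3 ≠ 1.

No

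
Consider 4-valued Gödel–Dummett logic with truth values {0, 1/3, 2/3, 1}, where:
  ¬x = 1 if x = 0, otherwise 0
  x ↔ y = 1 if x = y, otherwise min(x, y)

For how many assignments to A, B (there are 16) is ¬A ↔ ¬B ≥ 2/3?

10

A = 0, B = 0 ↦ 1  ≥
A = 0, B = 1/3 ↦ 0  <
A = 0, B = 2/3 ↦ 0  <
A = 0, B = 1 ↦ 0  <
A = 1/3, B = 0 ↦ 0  <
A = 1/3, B = 1/3 ↦ 1  ≥
A = 1/3, B = 2/3 ↦ 1  ≥
A = 1/3, B = 1 ↦ 1  ≥
A = 2/3, B = 0 ↦ 0  <
A = 2/3, B = 1/3 ↦ 1  ≥
A = 2/3, B = 2/3 ↦ 1  ≥
A = 2/3, B = 1 ↦ 1  ≥
A = 1, B = 0 ↦ 0  <
A = 1, B = 1/3 ↦ 1  ≥
A = 1, B = 2/3 ↦ 1  ≥
A = 1, B = 1 ↦ 1  ≥
So 10 of the 16 assignments meet the threshold.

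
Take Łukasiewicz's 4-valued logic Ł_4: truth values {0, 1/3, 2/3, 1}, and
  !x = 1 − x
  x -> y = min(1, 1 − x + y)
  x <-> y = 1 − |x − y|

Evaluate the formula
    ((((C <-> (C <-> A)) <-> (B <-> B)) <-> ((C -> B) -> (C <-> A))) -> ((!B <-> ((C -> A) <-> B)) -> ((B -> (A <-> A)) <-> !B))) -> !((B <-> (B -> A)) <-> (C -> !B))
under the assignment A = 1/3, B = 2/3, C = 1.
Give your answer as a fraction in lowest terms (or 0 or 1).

C <-> A = 1 <-> 1/3 = 1/3
C <-> (C <-> A) = 1 <-> 1/3 = 1/3
B <-> B = 2/3 <-> 2/3 = 1
(C <-> (C <-> A)) <-> (B <-> B) = 1/3 <-> 1 = 1/3
C -> B = 1 -> 2/3 = 2/3
C <-> A = 1 <-> 1/3 = 1/3
(C -> B) -> (C <-> A) = 2/3 -> 1/3 = 2/3
((C <-> (C <-> A)) <-> (B <-> B)) <-> ((C -> B) -> (C <-> A)) = 1/3 <-> 2/3 = 2/3
!B = !2/3 = 1/3
C -> A = 1 -> 1/3 = 1/3
(C -> A) <-> B = 1/3 <-> 2/3 = 2/3
!B <-> ((C -> A) <-> B) = 1/3 <-> 2/3 = 2/3
A <-> A = 1/3 <-> 1/3 = 1
B -> (A <-> A) = 2/3 -> 1 = 1
!B = !2/3 = 1/3
(B -> (A <-> A)) <-> !B = 1 <-> 1/3 = 1/3
(!B <-> ((C -> A) <-> B)) -> ((B -> (A <-> A)) <-> !B) = 2/3 -> 1/3 = 2/3
(((C <-> (C <-> A)) <-> (B <-> B)) <-> ((C -> B) -> (C <-> A))) -> ((!B <-> ((C -> A) <-> B)) -> ((B -> (A <-> A)) <-> !B)) = 2/3 -> 2/3 = 1
B -> A = 2/3 -> 1/3 = 2/3
B <-> (B -> A) = 2/3 <-> 2/3 = 1
!B = !2/3 = 1/3
C -> !B = 1 -> 1/3 = 1/3
(B <-> (B -> A)) <-> (C -> !B) = 1 <-> 1/3 = 1/3
!((B <-> (B -> A)) <-> (C -> !B)) = !1/3 = 2/3
((((C <-> (C <-> A)) <-> (B <-> B)) <-> ((C -> B) -> (C <-> A))) -> ((!B <-> ((C -> A) <-> B)) -> ((B -> (A <-> A)) <-> !B))) -> !((B <-> (B -> A)) <-> (C -> !B)) = 1 -> 2/3 = 2/3

2/3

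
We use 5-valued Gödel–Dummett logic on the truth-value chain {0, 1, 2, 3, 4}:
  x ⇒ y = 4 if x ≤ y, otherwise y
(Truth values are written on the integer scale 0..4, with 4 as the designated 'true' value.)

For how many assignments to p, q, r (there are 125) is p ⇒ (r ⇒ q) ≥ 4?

value 4: 95 assignments (counts)
value 3: 1 assignment
value 2: 4 assignments
value 1: 9 assignments
value 0: 16 assignments
So 95 of the 125 assignments meet the threshold.

95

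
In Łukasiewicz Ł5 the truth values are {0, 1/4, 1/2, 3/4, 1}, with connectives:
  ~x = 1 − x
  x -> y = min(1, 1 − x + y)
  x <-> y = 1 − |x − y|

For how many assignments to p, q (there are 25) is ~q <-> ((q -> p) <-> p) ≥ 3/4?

9

value 1: 5 assignments (counts)
value 3/4: 4 assignments (counts)
value 1/2: 8 assignments
value 1/4: 2 assignments
value 0: 6 assignments
So 9 of the 25 assignments meet the threshold.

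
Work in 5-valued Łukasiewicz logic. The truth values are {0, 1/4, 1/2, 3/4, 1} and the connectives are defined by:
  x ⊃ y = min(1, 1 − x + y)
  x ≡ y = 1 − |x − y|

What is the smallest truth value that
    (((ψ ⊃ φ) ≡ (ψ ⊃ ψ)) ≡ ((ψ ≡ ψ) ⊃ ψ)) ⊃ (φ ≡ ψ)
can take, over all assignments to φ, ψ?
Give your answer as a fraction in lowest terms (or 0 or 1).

Take φ = 0, ψ = 1/2:
ψ ⊃ φ = 1/2 ⊃ 0 = 1/2
ψ ⊃ ψ = 1/2 ⊃ 1/2 = 1
(ψ ⊃ φ) ≡ (ψ ⊃ ψ) = 1/2 ≡ 1 = 1/2
ψ ≡ ψ = 1/2 ≡ 1/2 = 1
(ψ ≡ ψ) ⊃ ψ = 1 ⊃ 1/2 = 1/2
((ψ ⊃ φ) ≡ (ψ ⊃ ψ)) ≡ ((ψ ≡ ψ) ⊃ ψ) = 1/2 ≡ 1/2 = 1
φ ≡ ψ = 0 ≡ 1/2 = 1/2
(((ψ ⊃ φ) ≡ (ψ ⊃ ψ)) ≡ ((ψ ≡ ψ) ⊃ ψ)) ⊃ (φ ≡ ψ) = 1 ⊃ 1/2 = 1/2
No assignment yields a value below 1/2, so this is the minimum.

1/2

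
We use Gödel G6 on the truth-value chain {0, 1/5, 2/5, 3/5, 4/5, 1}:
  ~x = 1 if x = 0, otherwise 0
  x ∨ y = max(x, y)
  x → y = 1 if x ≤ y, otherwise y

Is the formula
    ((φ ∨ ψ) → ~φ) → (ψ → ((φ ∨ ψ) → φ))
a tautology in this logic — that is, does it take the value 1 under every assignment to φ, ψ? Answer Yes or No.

No

Counterexample: take φ = 0, ψ = 1/5.
φ ∨ ψ = 0 ∨ 1/5 = 1/5
~φ = ~0 = 1
(φ ∨ ψ) → ~φ = 1/5 → 1 = 1
φ ∨ ψ = 0 ∨ 1/5 = 1/5
(φ ∨ ψ) → φ = 1/5 → 0 = 0
ψ → ((φ ∨ ψ) → φ) = 1/5 → 0 = 0
((φ ∨ ψ) → ~φ) → (ψ → ((φ ∨ ψ) → φ)) = 1 → 0 = 0
This gives 0 ≠ 1.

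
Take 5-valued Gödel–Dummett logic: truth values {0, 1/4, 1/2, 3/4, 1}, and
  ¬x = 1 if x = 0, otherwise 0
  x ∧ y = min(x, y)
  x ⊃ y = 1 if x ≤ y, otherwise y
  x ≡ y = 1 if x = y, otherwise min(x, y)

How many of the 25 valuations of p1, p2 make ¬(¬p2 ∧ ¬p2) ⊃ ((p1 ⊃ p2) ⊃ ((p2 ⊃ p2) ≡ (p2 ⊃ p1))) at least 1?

value 1: 15 assignments (counts)
value 3/4: 1 assignment
value 1/2: 2 assignments
value 1/4: 3 assignments
value 0: 4 assignments
So 15 of the 25 assignments meet the threshold.

15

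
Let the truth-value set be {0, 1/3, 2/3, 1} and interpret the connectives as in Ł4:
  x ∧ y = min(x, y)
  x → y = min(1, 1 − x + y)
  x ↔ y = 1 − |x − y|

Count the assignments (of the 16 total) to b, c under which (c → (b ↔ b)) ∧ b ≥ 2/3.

8

b = 0, c = 0 ↦ 0  <
b = 0, c = 1/3 ↦ 0  <
b = 0, c = 2/3 ↦ 0  <
b = 0, c = 1 ↦ 0  <
b = 1/3, c = 0 ↦ 1/3  <
b = 1/3, c = 1/3 ↦ 1/3  <
b = 1/3, c = 2/3 ↦ 1/3  <
b = 1/3, c = 1 ↦ 1/3  <
b = 2/3, c = 0 ↦ 2/3  ≥
b = 2/3, c = 1/3 ↦ 2/3  ≥
b = 2/3, c = 2/3 ↦ 2/3  ≥
b = 2/3, c = 1 ↦ 2/3  ≥
b = 1, c = 0 ↦ 1  ≥
b = 1, c = 1/3 ↦ 1  ≥
b = 1, c = 2/3 ↦ 1  ≥
b = 1, c = 1 ↦ 1  ≥
So 8 of the 16 assignments meet the threshold.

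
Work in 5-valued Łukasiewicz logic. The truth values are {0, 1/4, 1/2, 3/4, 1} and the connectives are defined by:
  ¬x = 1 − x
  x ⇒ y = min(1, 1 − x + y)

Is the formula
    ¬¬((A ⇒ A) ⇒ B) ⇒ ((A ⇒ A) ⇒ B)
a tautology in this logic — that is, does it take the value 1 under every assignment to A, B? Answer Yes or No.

Yes

At A = 3/4, B = 1/4, for instance:
A ⇒ A = 3/4 ⇒ 3/4 = 1
(A ⇒ A) ⇒ B = 1 ⇒ 1/4 = 1/4
¬((A ⇒ A) ⇒ B) = ¬1/4 = 3/4
¬¬((A ⇒ A) ⇒ B) = ¬3/4 = 1/4
¬¬((A ⇒ A) ⇒ B) ⇒ ((A ⇒ A) ⇒ B) = 1/4 ⇒ 1/4 = 1
and checking the remaining 24 assignments likewise gives ≥ 1 in every case.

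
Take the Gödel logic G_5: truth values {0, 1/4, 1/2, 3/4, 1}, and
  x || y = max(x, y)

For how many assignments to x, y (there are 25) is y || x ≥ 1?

9

value 1: 9 assignments (counts)
value 3/4: 7 assignments
value 1/2: 5 assignments
value 1/4: 3 assignments
value 0: 1 assignment
So 9 of the 25 assignments meet the threshold.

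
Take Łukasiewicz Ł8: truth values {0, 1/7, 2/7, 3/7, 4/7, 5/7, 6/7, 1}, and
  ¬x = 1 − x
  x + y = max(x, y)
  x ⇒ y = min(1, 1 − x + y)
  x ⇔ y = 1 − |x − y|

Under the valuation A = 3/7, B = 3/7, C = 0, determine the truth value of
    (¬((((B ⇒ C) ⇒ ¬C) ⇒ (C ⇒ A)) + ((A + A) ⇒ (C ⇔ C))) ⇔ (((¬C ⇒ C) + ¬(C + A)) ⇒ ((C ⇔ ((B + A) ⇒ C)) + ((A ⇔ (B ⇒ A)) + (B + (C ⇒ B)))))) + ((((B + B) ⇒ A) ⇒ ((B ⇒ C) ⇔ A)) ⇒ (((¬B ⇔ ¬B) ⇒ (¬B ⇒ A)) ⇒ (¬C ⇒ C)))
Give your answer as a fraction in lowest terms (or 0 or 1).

2/7

B ⇒ C = 3/7 ⇒ 0 = 4/7
¬C = ¬0 = 1
(B ⇒ C) ⇒ ¬C = 4/7 ⇒ 1 = 1
C ⇒ A = 0 ⇒ 3/7 = 1
((B ⇒ C) ⇒ ¬C) ⇒ (C ⇒ A) = 1 ⇒ 1 = 1
A + A = 3/7 + 3/7 = 3/7
C ⇔ C = 0 ⇔ 0 = 1
(A + A) ⇒ (C ⇔ C) = 3/7 ⇒ 1 = 1
(((B ⇒ C) ⇒ ¬C) ⇒ (C ⇒ A)) + ((A + A) ⇒ (C ⇔ C)) = 1 + 1 = 1
¬((((B ⇒ C) ⇒ ¬C) ⇒ (C ⇒ A)) + ((A + A) ⇒ (C ⇔ C))) = ¬1 = 0
¬C = ¬0 = 1
¬C ⇒ C = 1 ⇒ 0 = 0
C + A = 0 + 3/7 = 3/7
¬(C + A) = ¬3/7 = 4/7
(¬C ⇒ C) + ¬(C + A) = 0 + 4/7 = 4/7
B + A = 3/7 + 3/7 = 3/7
(B + A) ⇒ C = 3/7 ⇒ 0 = 4/7
C ⇔ ((B + A) ⇒ C) = 0 ⇔ 4/7 = 3/7
B ⇒ A = 3/7 ⇒ 3/7 = 1
A ⇔ (B ⇒ A) = 3/7 ⇔ 1 = 3/7
C ⇒ B = 0 ⇒ 3/7 = 1
B + (C ⇒ B) = 3/7 + 1 = 1
(A ⇔ (B ⇒ A)) + (B + (C ⇒ B)) = 3/7 + 1 = 1
(C ⇔ ((B + A) ⇒ C)) + ((A ⇔ (B ⇒ A)) + (B + (C ⇒ B))) = 3/7 + 1 = 1
((¬C ⇒ C) + ¬(C + A)) ⇒ ((C ⇔ ((B + A) ⇒ C)) + ((A ⇔ (B ⇒ A)) + (B + (C ⇒ B)))) = 4/7 ⇒ 1 = 1
¬((((B ⇒ C) ⇒ ¬C) ⇒ (C ⇒ A)) + ((A + A) ⇒ (C ⇔ C))) ⇔ (((¬C ⇒ C) + ¬(C + A)) ⇒ ((C ⇔ ((B + A) ⇒ C)) + ((A ⇔ (B ⇒ A)) + (B + (C ⇒ B))))) = 0 ⇔ 1 = 0
B + B = 3/7 + 3/7 = 3/7
(B + B) ⇒ A = 3/7 ⇒ 3/7 = 1
B ⇒ C = 3/7 ⇒ 0 = 4/7
(B ⇒ C) ⇔ A = 4/7 ⇔ 3/7 = 6/7
((B + B) ⇒ A) ⇒ ((B ⇒ C) ⇔ A) = 1 ⇒ 6/7 = 6/7
¬B = ¬3/7 = 4/7
¬B = ¬3/7 = 4/7
¬B ⇔ ¬B = 4/7 ⇔ 4/7 = 1
¬B = ¬3/7 = 4/7
¬B ⇒ A = 4/7 ⇒ 3/7 = 6/7
(¬B ⇔ ¬B) ⇒ (¬B ⇒ A) = 1 ⇒ 6/7 = 6/7
¬C = ¬0 = 1
¬C ⇒ C = 1 ⇒ 0 = 0
((¬B ⇔ ¬B) ⇒ (¬B ⇒ A)) ⇒ (¬C ⇒ C) = 6/7 ⇒ 0 = 1/7
(((B + B) ⇒ A) ⇒ ((B ⇒ C) ⇔ A)) ⇒ (((¬B ⇔ ¬B) ⇒ (¬B ⇒ A)) ⇒ (¬C ⇒ C)) = 6/7 ⇒ 1/7 = 2/7
(¬((((B ⇒ C) ⇒ ¬C) ⇒ (C ⇒ A)) + ((A + A) ⇒ (C ⇔ C))) ⇔ (((¬C ⇒ C) + ¬(C + A)) ⇒ ((C ⇔ ((B + A) ⇒ C)) + ((A ⇔ (B ⇒ A)) + (B + (C ⇒ B)))))) + ((((B + B) ⇒ A) ⇒ ((B ⇒ C) ⇔ A)) ⇒ (((¬B ⇔ ¬B) ⇒ (¬B ⇒ A)) ⇒ (¬C ⇒ C))) = 0 + 2/7 = 2/7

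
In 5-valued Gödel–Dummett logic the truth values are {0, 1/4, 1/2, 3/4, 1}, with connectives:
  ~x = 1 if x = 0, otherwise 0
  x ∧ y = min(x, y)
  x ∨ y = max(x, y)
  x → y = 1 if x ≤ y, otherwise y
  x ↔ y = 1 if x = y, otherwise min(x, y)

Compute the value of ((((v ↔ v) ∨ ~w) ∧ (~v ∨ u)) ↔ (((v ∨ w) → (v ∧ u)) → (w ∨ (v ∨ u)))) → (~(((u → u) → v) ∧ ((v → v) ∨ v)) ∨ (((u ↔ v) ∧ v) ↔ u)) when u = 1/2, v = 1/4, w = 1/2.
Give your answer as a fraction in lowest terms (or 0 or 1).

1/4

v ↔ v = 1/4 ↔ 1/4 = 1
~w = ~1/2 = 0
(v ↔ v) ∨ ~w = 1 ∨ 0 = 1
~v = ~1/4 = 0
~v ∨ u = 0 ∨ 1/2 = 1/2
((v ↔ v) ∨ ~w) ∧ (~v ∨ u) = 1 ∧ 1/2 = 1/2
v ∨ w = 1/4 ∨ 1/2 = 1/2
v ∧ u = 1/4 ∧ 1/2 = 1/4
(v ∨ w) → (v ∧ u) = 1/2 → 1/4 = 1/4
v ∨ u = 1/4 ∨ 1/2 = 1/2
w ∨ (v ∨ u) = 1/2 ∨ 1/2 = 1/2
((v ∨ w) → (v ∧ u)) → (w ∨ (v ∨ u)) = 1/4 → 1/2 = 1
(((v ↔ v) ∨ ~w) ∧ (~v ∨ u)) ↔ (((v ∨ w) → (v ∧ u)) → (w ∨ (v ∨ u))) = 1/2 ↔ 1 = 1/2
u → u = 1/2 → 1/2 = 1
(u → u) → v = 1 → 1/4 = 1/4
v → v = 1/4 → 1/4 = 1
(v → v) ∨ v = 1 ∨ 1/4 = 1
((u → u) → v) ∧ ((v → v) ∨ v) = 1/4 ∧ 1 = 1/4
~(((u → u) → v) ∧ ((v → v) ∨ v)) = ~1/4 = 0
u ↔ v = 1/2 ↔ 1/4 = 1/4
(u ↔ v) ∧ v = 1/4 ∧ 1/4 = 1/4
((u ↔ v) ∧ v) ↔ u = 1/4 ↔ 1/2 = 1/4
~(((u → u) → v) ∧ ((v → v) ∨ v)) ∨ (((u ↔ v) ∧ v) ↔ u) = 0 ∨ 1/4 = 1/4
((((v ↔ v) ∨ ~w) ∧ (~v ∨ u)) ↔ (((v ∨ w) → (v ∧ u)) → (w ∨ (v ∨ u)))) → (~(((u → u) → v) ∧ ((v → v) ∨ v)) ∨ (((u ↔ v) ∧ v) ↔ u)) = 1/2 → 1/4 = 1/4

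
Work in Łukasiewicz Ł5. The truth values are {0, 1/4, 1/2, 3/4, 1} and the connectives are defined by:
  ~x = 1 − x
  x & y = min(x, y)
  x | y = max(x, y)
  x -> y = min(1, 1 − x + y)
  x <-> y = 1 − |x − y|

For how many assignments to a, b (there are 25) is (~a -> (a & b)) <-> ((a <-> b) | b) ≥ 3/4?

12

value 1: 7 assignments (counts)
value 3/4: 5 assignments (counts)
value 1/2: 7 assignments
value 1/4: 3 assignments
value 0: 3 assignments
So 12 of the 25 assignments meet the threshold.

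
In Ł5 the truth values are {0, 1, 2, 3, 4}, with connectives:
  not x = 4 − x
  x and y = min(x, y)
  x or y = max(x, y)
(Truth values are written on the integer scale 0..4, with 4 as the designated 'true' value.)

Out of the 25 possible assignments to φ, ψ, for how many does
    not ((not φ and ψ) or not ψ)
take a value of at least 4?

1

value 4: 1 assignment (counts)
value 3: 3 assignments
value 2: 7 assignments
value 1: 8 assignments
value 0: 6 assignments
So 1 of the 25 assignments meets the threshold.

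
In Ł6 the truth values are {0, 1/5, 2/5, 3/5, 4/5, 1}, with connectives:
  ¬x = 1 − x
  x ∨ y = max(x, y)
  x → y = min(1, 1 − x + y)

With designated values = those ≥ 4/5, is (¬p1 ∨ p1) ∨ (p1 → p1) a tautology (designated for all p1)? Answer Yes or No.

Yes

p1 = 0 ↦ 1
p1 = 1/5 ↦ 1
p1 = 2/5 ↦ 1
p1 = 3/5 ↦ 1
p1 = 4/5 ↦ 1
p1 = 1 ↦ 1
Every assignment gives a value ≥ 4/5.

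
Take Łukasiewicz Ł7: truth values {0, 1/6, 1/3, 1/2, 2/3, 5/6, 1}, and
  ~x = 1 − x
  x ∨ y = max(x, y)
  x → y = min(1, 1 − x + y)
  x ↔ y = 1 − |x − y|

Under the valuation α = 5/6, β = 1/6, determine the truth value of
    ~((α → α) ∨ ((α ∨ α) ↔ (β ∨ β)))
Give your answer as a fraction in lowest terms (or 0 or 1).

0

α → α = 5/6 → 5/6 = 1
α ∨ α = 5/6 ∨ 5/6 = 5/6
β ∨ β = 1/6 ∨ 1/6 = 1/6
(α ∨ α) ↔ (β ∨ β) = 5/6 ↔ 1/6 = 1/3
(α → α) ∨ ((α ∨ α) ↔ (β ∨ β)) = 1 ∨ 1/3 = 1
~((α → α) ∨ ((α ∨ α) ↔ (β ∨ β))) = ~1 = 0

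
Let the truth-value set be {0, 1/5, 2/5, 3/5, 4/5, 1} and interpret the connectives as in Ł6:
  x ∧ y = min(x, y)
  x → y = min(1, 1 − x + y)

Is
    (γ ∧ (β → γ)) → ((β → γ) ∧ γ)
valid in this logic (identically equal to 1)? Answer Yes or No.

Yes

At β = 4/5, γ = 0, for instance:
β → γ = 4/5 → 0 = 1/5
γ ∧ (β → γ) = 0 ∧ 1/5 = 0
(β → γ) ∧ γ = 1/5 ∧ 0 = 0
(γ ∧ (β → γ)) → ((β → γ) ∧ γ) = 0 → 0 = 1
and checking the remaining 35 assignments likewise gives ≥ 1 in every case.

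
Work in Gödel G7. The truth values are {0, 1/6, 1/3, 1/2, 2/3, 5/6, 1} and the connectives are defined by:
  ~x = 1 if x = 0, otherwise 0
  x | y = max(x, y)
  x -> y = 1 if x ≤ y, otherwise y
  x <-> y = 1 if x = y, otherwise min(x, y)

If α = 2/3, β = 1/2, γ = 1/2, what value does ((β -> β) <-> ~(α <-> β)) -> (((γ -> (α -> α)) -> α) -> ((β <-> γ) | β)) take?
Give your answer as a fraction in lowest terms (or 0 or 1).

1

β -> β = 1/2 -> 1/2 = 1
α <-> β = 2/3 <-> 1/2 = 1/2
~(α <-> β) = ~1/2 = 0
(β -> β) <-> ~(α <-> β) = 1 <-> 0 = 0
α -> α = 2/3 -> 2/3 = 1
γ -> (α -> α) = 1/2 -> 1 = 1
(γ -> (α -> α)) -> α = 1 -> 2/3 = 2/3
β <-> γ = 1/2 <-> 1/2 = 1
(β <-> γ) | β = 1 | 1/2 = 1
((γ -> (α -> α)) -> α) -> ((β <-> γ) | β) = 2/3 -> 1 = 1
((β -> β) <-> ~(α <-> β)) -> (((γ -> (α -> α)) -> α) -> ((β <-> γ) | β)) = 0 -> 1 = 1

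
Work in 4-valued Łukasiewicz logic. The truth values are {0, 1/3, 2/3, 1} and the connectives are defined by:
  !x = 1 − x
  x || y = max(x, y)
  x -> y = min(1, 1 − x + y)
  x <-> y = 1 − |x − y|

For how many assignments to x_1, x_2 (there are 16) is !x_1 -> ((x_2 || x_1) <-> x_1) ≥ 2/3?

14

x_1 = 0, x_2 = 0 ↦ 1  ≥
x_1 = 0, x_2 = 1/3 ↦ 2/3  ≥
x_1 = 0, x_2 = 2/3 ↦ 1/3  <
x_1 = 0, x_2 = 1 ↦ 0  <
x_1 = 1/3, x_2 = 0 ↦ 1  ≥
x_1 = 1/3, x_2 = 1/3 ↦ 1  ≥
x_1 = 1/3, x_2 = 2/3 ↦ 1  ≥
x_1 = 1/3, x_2 = 1 ↦ 2/3  ≥
x_1 = 2/3, x_2 = 0 ↦ 1  ≥
x_1 = 2/3, x_2 = 1/3 ↦ 1  ≥
x_1 = 2/3, x_2 = 2/3 ↦ 1  ≥
x_1 = 2/3, x_2 = 1 ↦ 1  ≥
x_1 = 1, x_2 = 0 ↦ 1  ≥
x_1 = 1, x_2 = 1/3 ↦ 1  ≥
x_1 = 1, x_2 = 2/3 ↦ 1  ≥
x_1 = 1, x_2 = 1 ↦ 1  ≥
So 14 of the 16 assignments meet the threshold.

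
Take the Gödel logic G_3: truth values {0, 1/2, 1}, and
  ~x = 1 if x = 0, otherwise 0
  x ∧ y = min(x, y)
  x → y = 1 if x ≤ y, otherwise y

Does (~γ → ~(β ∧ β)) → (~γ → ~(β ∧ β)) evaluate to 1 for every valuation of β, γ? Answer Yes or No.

β = 0, γ = 0 ↦ 1
β = 0, γ = 1/2 ↦ 1
β = 0, γ = 1 ↦ 1
β = 1/2, γ = 0 ↦ 1
β = 1/2, γ = 1/2 ↦ 1
β = 1/2, γ = 1 ↦ 1
β = 1, γ = 0 ↦ 1
β = 1, γ = 1/2 ↦ 1
β = 1, γ = 1 ↦ 1
Every assignment gives a value ≥ 1.

Yes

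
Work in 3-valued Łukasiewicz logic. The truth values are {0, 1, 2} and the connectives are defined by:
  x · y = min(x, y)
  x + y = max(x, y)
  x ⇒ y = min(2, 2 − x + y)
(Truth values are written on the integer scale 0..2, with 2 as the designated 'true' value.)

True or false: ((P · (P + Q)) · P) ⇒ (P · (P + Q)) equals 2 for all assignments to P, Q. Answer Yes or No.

P = 0, Q = 0 ↦ 2
P = 0, Q = 1 ↦ 2
P = 0, Q = 2 ↦ 2
P = 1, Q = 0 ↦ 2
P = 1, Q = 1 ↦ 2
P = 1, Q = 2 ↦ 2
P = 2, Q = 0 ↦ 2
P = 2, Q = 1 ↦ 2
P = 2, Q = 2 ↦ 2
Every assignment gives a value ≥ 2.

Yes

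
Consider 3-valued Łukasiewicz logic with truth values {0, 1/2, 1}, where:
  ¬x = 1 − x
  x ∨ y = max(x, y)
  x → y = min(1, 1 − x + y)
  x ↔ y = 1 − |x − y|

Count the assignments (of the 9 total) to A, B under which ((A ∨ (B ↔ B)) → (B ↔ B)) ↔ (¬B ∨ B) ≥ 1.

A = 0, B = 0 ↦ 1  ≥
A = 0, B = 1/2 ↦ 1/2  <
A = 0, B = 1 ↦ 1  ≥
A = 1/2, B = 0 ↦ 1  ≥
A = 1/2, B = 1/2 ↦ 1/2  <
A = 1/2, B = 1 ↦ 1  ≥
A = 1, B = 0 ↦ 1  ≥
A = 1, B = 1/2 ↦ 1/2  <
A = 1, B = 1 ↦ 1  ≥
So 6 of the 9 assignments meet the threshold.

6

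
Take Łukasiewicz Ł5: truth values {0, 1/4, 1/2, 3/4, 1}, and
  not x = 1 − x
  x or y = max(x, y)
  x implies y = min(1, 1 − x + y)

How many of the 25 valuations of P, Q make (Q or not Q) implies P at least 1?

9

value 1: 9 assignments (counts)
value 3/4: 5 assignments
value 1/2: 5 assignments
value 1/4: 4 assignments
value 0: 2 assignments
So 9 of the 25 assignments meet the threshold.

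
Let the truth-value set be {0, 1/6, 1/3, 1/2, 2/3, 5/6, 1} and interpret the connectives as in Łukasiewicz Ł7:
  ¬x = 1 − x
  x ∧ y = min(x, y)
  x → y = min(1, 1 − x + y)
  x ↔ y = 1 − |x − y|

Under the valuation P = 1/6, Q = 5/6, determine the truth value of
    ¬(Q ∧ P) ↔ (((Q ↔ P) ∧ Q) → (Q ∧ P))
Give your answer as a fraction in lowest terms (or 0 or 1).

1

Q ∧ P = 5/6 ∧ 1/6 = 1/6
¬(Q ∧ P) = ¬1/6 = 5/6
Q ↔ P = 5/6 ↔ 1/6 = 1/3
(Q ↔ P) ∧ Q = 1/3 ∧ 5/6 = 1/3
Q ∧ P = 5/6 ∧ 1/6 = 1/6
((Q ↔ P) ∧ Q) → (Q ∧ P) = 1/3 → 1/6 = 5/6
¬(Q ∧ P) ↔ (((Q ↔ P) ∧ Q) → (Q ∧ P)) = 5/6 ↔ 5/6 = 1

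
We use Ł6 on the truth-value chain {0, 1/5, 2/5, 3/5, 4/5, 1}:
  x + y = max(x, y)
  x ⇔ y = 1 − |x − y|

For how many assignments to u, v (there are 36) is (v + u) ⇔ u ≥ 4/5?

26

value 1: 21 assignments (counts)
value 4/5: 5 assignments (counts)
value 3/5: 4 assignments
value 2/5: 3 assignments
value 1/5: 2 assignments
value 0: 1 assignment
So 26 of the 36 assignments meet the threshold.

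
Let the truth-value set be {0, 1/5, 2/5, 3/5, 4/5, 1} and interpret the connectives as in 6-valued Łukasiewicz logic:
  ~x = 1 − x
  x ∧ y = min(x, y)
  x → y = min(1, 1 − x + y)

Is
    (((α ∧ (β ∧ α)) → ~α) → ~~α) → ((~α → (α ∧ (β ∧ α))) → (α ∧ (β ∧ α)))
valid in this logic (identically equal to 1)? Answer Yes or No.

Counterexample: take α = 3/5, β = 0.
β ∧ α = 0 ∧ 3/5 = 0
α ∧ (β ∧ α) = 3/5 ∧ 0 = 0
~α = ~3/5 = 2/5
(α ∧ (β ∧ α)) → ~α = 0 → 2/5 = 1
~~α = ~2/5 = 3/5
((α ∧ (β ∧ α)) → ~α) → ~~α = 1 → 3/5 = 3/5
~α = ~3/5 = 2/5
β ∧ α = 0 ∧ 3/5 = 0
α ∧ (β ∧ α) = 3/5 ∧ 0 = 0
~α → (α ∧ (β ∧ α)) = 2/5 → 0 = 3/5
β ∧ α = 0 ∧ 3/5 = 0
α ∧ (β ∧ α) = 3/5 ∧ 0 = 0
(~α → (α ∧ (β ∧ α))) → (α ∧ (β ∧ α)) = 3/5 → 0 = 2/5
(((α ∧ (β ∧ α)) → ~α) → ~~α) → ((~α → (α ∧ (β ∧ α))) → (α ∧ (β ∧ α))) = 3/5 → 2/5 = 4/5
This gives 4/5 ≠ 1.

No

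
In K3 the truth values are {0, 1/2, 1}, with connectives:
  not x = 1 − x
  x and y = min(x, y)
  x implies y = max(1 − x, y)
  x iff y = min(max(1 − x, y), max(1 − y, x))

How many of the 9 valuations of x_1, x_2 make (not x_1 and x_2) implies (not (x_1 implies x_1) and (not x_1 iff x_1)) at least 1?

x_1 = 0, x_2 = 0 ↦ 1  ≥
x_1 = 0, x_2 = 1/2 ↦ 1/2  <
x_1 = 0, x_2 = 1 ↦ 0  <
x_1 = 1/2, x_2 = 0 ↦ 1  ≥
x_1 = 1/2, x_2 = 1/2 ↦ 1/2  <
x_1 = 1/2, x_2 = 1 ↦ 1/2  <
x_1 = 1, x_2 = 0 ↦ 1  ≥
x_1 = 1, x_2 = 1/2 ↦ 1  ≥
x_1 = 1, x_2 = 1 ↦ 1  ≥
So 5 of the 9 assignments meet the threshold.

5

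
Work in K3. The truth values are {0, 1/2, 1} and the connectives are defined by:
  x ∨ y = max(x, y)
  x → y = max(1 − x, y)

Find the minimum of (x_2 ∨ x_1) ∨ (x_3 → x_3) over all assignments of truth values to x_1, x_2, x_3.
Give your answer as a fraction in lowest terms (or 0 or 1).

Take x_1 = 0, x_2 = 0, x_3 = 1/2:
x_2 ∨ x_1 = 0 ∨ 0 = 0
x_3 → x_3 = 1/2 → 1/2 = 1/2
(x_2 ∨ x_1) ∨ (x_3 → x_3) = 0 ∨ 1/2 = 1/2
No assignment yields a value below 1/2, so this is the minimum.

1/2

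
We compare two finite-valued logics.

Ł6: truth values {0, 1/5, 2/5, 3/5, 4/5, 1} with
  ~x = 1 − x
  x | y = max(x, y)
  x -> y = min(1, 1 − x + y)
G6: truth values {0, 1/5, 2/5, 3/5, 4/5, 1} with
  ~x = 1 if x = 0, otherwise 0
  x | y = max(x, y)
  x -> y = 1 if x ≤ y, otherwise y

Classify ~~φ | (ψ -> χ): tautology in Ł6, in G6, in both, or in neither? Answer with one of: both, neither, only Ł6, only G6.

neither

In Ł6: at φ = 0, ψ = 1/5, χ = 0 the value is 4/5 — not a tautology.
In G6: at φ = 0, ψ = 1/5, χ = 0 the value is 0 — not a tautology.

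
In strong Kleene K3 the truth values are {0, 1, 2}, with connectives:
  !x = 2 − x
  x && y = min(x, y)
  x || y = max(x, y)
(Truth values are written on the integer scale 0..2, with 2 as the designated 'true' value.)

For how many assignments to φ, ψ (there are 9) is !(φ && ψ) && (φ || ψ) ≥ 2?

2

φ = 0, ψ = 0 ↦ 0  <
φ = 0, ψ = 1 ↦ 1  <
φ = 0, ψ = 2 ↦ 2  ≥
φ = 1, ψ = 0 ↦ 1  <
φ = 1, ψ = 1 ↦ 1  <
φ = 1, ψ = 2 ↦ 1  <
φ = 2, ψ = 0 ↦ 2  ≥
φ = 2, ψ = 1 ↦ 1  <
φ = 2, ψ = 2 ↦ 0  <
So 2 of the 9 assignments meet the threshold.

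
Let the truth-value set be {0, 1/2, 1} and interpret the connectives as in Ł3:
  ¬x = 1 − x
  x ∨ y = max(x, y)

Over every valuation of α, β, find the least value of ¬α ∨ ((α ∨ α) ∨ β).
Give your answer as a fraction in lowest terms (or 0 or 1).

1/2

Take α = 1/2, β = 0:
¬α = ¬1/2 = 1/2
α ∨ α = 1/2 ∨ 1/2 = 1/2
(α ∨ α) ∨ β = 1/2 ∨ 0 = 1/2
¬α ∨ ((α ∨ α) ∨ β) = 1/2 ∨ 1/2 = 1/2
No assignment yields a value below 1/2, so this is the minimum.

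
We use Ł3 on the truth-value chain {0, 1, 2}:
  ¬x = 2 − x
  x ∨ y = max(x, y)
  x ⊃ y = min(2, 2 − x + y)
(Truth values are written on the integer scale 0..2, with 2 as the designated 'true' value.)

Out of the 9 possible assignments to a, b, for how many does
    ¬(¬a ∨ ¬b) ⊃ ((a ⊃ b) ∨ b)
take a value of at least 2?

a = 0, b = 0 ↦ 2  ≥
a = 0, b = 1 ↦ 2  ≥
a = 0, b = 2 ↦ 2  ≥
a = 1, b = 0 ↦ 2  ≥
a = 1, b = 1 ↦ 2  ≥
a = 1, b = 2 ↦ 2  ≥
a = 2, b = 0 ↦ 2  ≥
a = 2, b = 1 ↦ 2  ≥
a = 2, b = 2 ↦ 2  ≥
So 9 of the 9 assignments meet the threshold.

9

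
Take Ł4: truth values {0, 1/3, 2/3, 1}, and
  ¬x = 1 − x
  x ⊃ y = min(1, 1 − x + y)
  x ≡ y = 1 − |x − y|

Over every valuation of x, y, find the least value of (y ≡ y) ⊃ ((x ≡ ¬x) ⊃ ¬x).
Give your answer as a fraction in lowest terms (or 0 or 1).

Take x = 2/3, y = 0:
y ≡ y = 0 ≡ 0 = 1
¬x = ¬2/3 = 1/3
x ≡ ¬x = 2/3 ≡ 1/3 = 2/3
¬x = ¬2/3 = 1/3
(x ≡ ¬x) ⊃ ¬x = 2/3 ⊃ 1/3 = 2/3
(y ≡ y) ⊃ ((x ≡ ¬x) ⊃ ¬x) = 1 ⊃ 2/3 = 2/3
No assignment yields a value below 2/3, so this is the minimum.

2/3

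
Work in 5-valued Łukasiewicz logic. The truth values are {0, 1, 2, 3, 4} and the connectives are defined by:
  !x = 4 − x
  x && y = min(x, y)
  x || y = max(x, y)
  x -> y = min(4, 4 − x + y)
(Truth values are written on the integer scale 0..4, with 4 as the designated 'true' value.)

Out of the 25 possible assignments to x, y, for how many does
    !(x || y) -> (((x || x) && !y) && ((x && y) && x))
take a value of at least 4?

15

value 4: 15 assignments (counts)
value 3: 4 assignments
value 2: 3 assignments
value 1: 2 assignments
value 0: 1 assignment
So 15 of the 25 assignments meet the threshold.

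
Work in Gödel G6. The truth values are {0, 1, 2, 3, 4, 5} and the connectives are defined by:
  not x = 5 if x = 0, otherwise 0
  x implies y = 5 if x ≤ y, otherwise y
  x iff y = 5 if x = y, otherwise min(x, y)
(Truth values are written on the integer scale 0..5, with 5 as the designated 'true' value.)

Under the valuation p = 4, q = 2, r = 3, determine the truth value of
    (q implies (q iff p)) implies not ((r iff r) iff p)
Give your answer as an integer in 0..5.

q iff p = 2 iff 4 = 2
q implies (q iff p) = 2 implies 2 = 5
r iff r = 3 iff 3 = 5
(r iff r) iff p = 5 iff 4 = 4
not ((r iff r) iff p) = not 4 = 0
(q implies (q iff p)) implies not ((r iff r) iff p) = 5 implies 0 = 0

0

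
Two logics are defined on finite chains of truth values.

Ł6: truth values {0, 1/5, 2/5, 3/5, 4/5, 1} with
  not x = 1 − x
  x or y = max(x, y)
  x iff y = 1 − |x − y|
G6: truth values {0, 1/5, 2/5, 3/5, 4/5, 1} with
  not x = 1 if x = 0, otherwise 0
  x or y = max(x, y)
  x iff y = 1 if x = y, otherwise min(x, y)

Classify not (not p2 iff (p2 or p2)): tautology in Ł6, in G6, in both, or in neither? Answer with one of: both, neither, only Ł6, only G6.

only G6

In Ł6: at p2 = 1/5 the value is 3/5 — not a tautology.
In G6: every assignment gives 1 — tautology.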